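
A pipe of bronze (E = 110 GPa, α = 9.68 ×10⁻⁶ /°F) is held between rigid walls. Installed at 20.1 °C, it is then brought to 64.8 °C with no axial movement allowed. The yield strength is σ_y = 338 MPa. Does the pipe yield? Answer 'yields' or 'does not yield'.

α = 9.68×10⁻⁶/°F × 9/5 = 17.4×10⁻⁶/K.
ΔT = 44.70 K. Constrained thermal stress σ = E·α·ΔT = 110.0×10³ MPa × 17.4×10⁻⁶ × 44.70 = 85.7 MPa (compressive).
Compare to σ_y = 338 MPa: σ < σ_y, so it does not yield.

does not yield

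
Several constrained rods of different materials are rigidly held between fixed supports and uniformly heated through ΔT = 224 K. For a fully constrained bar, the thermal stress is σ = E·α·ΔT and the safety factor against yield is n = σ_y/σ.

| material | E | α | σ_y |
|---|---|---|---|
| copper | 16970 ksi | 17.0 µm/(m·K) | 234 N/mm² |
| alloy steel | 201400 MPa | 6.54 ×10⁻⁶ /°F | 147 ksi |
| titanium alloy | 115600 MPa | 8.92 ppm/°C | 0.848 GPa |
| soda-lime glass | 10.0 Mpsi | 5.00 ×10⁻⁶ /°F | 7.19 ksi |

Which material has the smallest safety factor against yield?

With everything in SI (GPa, ×10⁻⁶/K, MPa):
  copper: E = 117.0, α = 17.0, σ_y = 234.0 → σ = 446 MPa, n = 0.525
  alloy steel: E = 201.4, α = 11.8, σ_y = 1014 → σ = 531 MPa, n = 1.91
  titanium alloy: E = 115.6, α = 8.92, σ_y = 848.0 → σ = 231 MPa, n = 3.67
  soda-lime glass: E = 68.95, α = 9.00, σ_y = 49.57 → σ = 139 MPa, n = 0.357
Smallest n: soda-lime glass with n = 0.357.

soda-lime glass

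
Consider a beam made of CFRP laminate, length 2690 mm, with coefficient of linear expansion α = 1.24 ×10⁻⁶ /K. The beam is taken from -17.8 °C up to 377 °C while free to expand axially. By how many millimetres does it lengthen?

ΔT = 377 − (-17.8) = 394.8 K.
ΔL = α·L₀·ΔT = 1.24×10⁻⁶ × 2690 mm × 394.8 K = 1.32 mm.

1.32 mm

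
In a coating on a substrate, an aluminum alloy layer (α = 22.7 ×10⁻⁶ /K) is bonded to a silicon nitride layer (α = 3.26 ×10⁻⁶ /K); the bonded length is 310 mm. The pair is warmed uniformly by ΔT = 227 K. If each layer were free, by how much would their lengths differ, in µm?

1370 µm

Δα = |22.7 − 3.26|×10⁻⁶/K = 19.4×10⁻⁶/K.
ΔL_mismatch = Δα·L·ΔT = 19.4×10⁻⁶ × 310.0 mm × 227.0 K = 1370 µm.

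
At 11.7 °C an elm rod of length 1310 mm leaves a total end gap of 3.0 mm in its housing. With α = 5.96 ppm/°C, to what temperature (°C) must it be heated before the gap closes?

α·L₀·ΔT = 3.0 mm ⇒ ΔT = 3.0 / (5.96×10⁻⁶ × 1310.0) = 384.2 K.
T = 11.7 + 384.2 = 395.9 °C.

396 °C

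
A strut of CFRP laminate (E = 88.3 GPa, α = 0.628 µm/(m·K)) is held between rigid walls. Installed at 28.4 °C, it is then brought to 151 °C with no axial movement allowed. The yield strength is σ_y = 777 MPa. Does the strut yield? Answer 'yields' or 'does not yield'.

ΔT = 122.6 K. Constrained thermal stress σ = E·α·ΔT = 88.30×10³ MPa × 0.628×10⁻⁶ × 122.6 = 6.80 MPa (compressive).
Compare to σ_y = 777 MPa: σ < σ_y, so it does not yield.

does not yield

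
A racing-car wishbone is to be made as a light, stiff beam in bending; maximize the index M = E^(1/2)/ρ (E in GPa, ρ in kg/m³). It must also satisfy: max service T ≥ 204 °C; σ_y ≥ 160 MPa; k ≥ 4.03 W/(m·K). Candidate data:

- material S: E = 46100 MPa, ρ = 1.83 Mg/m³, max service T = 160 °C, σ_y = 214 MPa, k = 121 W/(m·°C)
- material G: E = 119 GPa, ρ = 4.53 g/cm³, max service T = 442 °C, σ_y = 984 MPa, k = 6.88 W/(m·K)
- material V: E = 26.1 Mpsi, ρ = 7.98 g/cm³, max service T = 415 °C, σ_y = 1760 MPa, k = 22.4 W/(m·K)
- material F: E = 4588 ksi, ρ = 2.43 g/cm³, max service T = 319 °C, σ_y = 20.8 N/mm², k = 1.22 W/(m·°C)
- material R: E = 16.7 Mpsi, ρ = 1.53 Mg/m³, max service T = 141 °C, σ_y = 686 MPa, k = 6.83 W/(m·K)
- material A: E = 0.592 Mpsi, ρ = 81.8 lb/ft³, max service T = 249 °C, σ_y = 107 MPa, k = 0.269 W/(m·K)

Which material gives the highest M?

Screen on constraints: max service T ≥ 204 °C; σ_y ≥ 160 MPa; k ≥ 4.03 W/(m·K). Survivors: material G, material V.
In SI units:
  material G: E = 119.0 GPa, ρ = 4530 kg/m³
  material V: E = 180.0 GPa, ρ = 7980 kg/m³
  material G: M = 2.41×10⁻³
  material V: M = 1.68×10⁻³
Material G has the largest M.

material G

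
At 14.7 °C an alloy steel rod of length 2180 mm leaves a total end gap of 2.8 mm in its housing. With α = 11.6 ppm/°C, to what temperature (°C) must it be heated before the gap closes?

α·L₀·ΔT = 2.8 mm ⇒ ΔT = 2.8 / (11.6×10⁻⁶ × 2180.0) = 110.7 K.
T = 14.7 + 110.7 = 125.4 °C.

125 °C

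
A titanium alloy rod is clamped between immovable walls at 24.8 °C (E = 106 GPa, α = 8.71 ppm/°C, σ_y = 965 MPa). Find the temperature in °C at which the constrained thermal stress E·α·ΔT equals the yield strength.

1070 °C

E·α·ΔT = 965.0 MPa ⇒ ΔT = 965.0 / (106.0×10³ × 8.71×10⁻⁶) = 1045 K.
T = 24.8 + 1045 = 1070 °C.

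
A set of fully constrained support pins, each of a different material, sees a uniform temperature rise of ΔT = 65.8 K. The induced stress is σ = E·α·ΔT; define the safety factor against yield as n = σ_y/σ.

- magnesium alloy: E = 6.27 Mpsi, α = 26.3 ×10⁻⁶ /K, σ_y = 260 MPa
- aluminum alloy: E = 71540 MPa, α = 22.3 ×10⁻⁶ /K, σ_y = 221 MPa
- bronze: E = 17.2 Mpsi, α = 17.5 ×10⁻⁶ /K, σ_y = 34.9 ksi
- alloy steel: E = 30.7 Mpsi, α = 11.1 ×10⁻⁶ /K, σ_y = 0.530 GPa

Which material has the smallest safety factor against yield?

Per material, after unit conversion:
  magnesium alloy: E = 43.23, α = 26.3, σ_y = 260.0 → σ = 74.8 MPa, n = 3.48
  aluminum alloy: E = 71.54, α = 22.3, σ_y = 221.0 → σ = 105 MPa, n = 2.11
  bronze: E = 118.6, α = 17.5, σ_y = 240.6 → σ = 137 MPa, n = 1.76
  alloy steel: E = 211.7, α = 11.1, σ_y = 530.0 → σ = 155 MPa, n = 3.43
The minimum is bronze at n = 1.76.

bronze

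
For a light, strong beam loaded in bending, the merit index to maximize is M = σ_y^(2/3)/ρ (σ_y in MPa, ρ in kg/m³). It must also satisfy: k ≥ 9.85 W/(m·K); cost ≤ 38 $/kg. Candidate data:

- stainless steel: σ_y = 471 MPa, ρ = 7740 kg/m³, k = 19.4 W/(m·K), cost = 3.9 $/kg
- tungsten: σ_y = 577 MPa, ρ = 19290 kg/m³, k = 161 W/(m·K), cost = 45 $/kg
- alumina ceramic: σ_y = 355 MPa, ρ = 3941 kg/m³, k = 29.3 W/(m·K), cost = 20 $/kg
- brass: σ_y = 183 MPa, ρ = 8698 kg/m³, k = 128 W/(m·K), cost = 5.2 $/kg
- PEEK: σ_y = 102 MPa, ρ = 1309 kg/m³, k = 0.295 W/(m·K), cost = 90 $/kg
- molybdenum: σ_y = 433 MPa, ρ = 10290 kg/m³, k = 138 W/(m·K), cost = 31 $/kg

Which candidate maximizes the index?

alumina ceramic

Screen on constraints: k ≥ 9.85 W/(m·K); cost ≤ 38 $/kg. Survivors: stainless steel, alumina ceramic, brass, molybdenum.
Evaluate M for each candidate:
  alumina ceramic: M = 12.7×10⁻³
  stainless steel: M = 7.82×10⁻³
  molybdenum: M = 5.56×10⁻³
  brass: M = 3.71×10⁻³
Alumina ceramic ranks first.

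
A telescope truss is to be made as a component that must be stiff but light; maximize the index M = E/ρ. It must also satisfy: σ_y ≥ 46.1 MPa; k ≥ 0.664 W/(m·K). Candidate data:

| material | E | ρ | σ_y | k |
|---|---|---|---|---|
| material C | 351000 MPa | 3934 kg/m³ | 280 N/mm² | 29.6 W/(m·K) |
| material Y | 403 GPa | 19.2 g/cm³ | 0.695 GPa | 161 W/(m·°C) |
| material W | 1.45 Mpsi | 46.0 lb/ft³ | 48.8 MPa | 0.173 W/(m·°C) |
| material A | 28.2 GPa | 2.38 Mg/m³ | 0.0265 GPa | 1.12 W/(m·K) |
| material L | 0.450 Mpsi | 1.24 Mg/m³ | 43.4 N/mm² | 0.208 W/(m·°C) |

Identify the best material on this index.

Screen on constraints: σ_y ≥ 46.1 MPa; k ≥ 0.664 W/(m·K). Survivors: material C, material Y.
Putting every candidate on a common basis:
  material C: E = 351.0 GPa, ρ = 3934 kg/m³
  material Y: E = 403.0 GPa, ρ = 19200 kg/m³
  material C: M = 89.2 MN·m/kg
  material Y: M = 21.0 MN·m/kg
Material C has the largest M.

material C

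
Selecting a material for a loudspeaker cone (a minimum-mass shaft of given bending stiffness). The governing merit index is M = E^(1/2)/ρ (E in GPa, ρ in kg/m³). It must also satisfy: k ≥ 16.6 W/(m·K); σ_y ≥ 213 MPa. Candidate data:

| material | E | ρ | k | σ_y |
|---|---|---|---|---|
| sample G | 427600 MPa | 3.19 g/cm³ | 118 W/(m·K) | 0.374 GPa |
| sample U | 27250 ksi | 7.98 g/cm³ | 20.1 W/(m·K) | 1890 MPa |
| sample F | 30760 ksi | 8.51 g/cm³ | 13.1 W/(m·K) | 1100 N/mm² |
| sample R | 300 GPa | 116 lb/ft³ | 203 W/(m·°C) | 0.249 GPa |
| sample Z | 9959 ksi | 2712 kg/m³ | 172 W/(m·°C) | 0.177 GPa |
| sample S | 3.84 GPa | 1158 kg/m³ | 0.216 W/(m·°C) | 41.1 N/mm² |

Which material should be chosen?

sample R

Screen on constraints: k ≥ 16.6 W/(m·K); σ_y ≥ 213 MPa. Survivors: sample G, sample U, sample R.
In SI units:
  sample G: E = 427.6 GPa, ρ = 3190 kg/m³
  sample U: E = 187.9 GPa, ρ = 7980 kg/m³
  sample R: E = 300.0 GPa, ρ = 1858 kg/m³
  sample R: M = 9.32×10⁻³
  sample G: M = 6.48×10⁻³
  sample U: M = 1.72×10⁻³
Sample R ranks first.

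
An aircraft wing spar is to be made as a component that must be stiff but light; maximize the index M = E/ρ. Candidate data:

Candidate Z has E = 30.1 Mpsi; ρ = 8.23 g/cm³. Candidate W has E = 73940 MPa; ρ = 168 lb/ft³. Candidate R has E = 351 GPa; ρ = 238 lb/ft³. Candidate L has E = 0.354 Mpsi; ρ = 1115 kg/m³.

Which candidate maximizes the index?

Convert each candidate to consistent units, then evaluate M:
  candidate Z: E = 207.5 GPa, ρ = 8230 kg/m³
  candidate W: E = 73.94 GPa, ρ = 2691 kg/m³
  candidate R: E = 351.0 GPa, ρ = 3812 kg/m³
  candidate L: E = 2.441 GPa, ρ = 1115 kg/m³
  candidate R: M = 92.1 MN·m/kg
  candidate W: M = 27.5 MN·m/kg
  candidate Z: M = 25.2 MN·m/kg
  candidate L: M = 2.19 MN·m/kg
The maximum is for candidate R.

candidate R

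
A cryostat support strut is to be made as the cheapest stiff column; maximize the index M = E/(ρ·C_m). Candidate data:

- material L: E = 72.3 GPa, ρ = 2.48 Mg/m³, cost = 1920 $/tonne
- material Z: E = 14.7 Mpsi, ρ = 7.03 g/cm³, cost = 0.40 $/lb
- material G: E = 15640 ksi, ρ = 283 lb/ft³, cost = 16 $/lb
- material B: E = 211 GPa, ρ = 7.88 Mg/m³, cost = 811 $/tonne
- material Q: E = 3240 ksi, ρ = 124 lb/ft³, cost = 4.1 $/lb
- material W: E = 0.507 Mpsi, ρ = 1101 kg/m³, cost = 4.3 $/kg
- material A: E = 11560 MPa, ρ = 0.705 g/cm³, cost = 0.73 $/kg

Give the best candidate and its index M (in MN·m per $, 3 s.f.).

material B, M = 33.0 MN·m per $

Putting every candidate on a common basis:
  material L: E = 72.30 GPa, ρ = 2480 kg/m³, cost = 1.920 $/kg
  material Z: E = 101.4 GPa, ρ = 7030 kg/m³, cost = 0.8818 $/kg
  material G: E = 107.8 GPa, ρ = 4533 kg/m³, cost = 35.27 $/kg
  material B: E = 211.0 GPa, ρ = 7880 kg/m³, cost = 0.8110 $/kg
  material Q: E = 22.34 GPa, ρ = 1986 kg/m³, cost = 9.039 $/kg
  material W: E = 3.496 GPa, ρ = 1101 kg/m³, cost = 4.300 $/kg
  material A: E = 11.56 GPa, ρ = 705.0 kg/m³, cost = 0.7300 $/kg
  material B: M = 33.0 MN·m per $
  material A: M = 22.5 MN·m per $
  material Z: M = 16.3 MN·m per $
  material L: M = 15.2 MN·m per $
  material Q: M = 1.24 MN·m per $
  material W: M = 0.738 MN·m per $
  material G: M = 0.674 MN·m per $
Material B has the largest M.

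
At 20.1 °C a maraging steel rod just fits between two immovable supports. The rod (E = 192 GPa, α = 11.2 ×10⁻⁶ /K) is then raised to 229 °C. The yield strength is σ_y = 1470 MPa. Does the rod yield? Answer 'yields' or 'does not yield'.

does not yield

ΔT = 208.9 K. Constrained thermal stress σ = E·α·ΔT = 192.0×10³ MPa × 11.2×10⁻⁶ × 208.9 = 449 MPa (compressive).
Compare to σ_y = 1470 MPa: σ < σ_y, so it does not yield.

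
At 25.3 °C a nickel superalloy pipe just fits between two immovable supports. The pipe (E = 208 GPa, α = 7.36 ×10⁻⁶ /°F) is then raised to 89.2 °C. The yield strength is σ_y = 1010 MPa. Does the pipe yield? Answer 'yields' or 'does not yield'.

α = 7.36×10⁻⁶/°F × 9/5 = 13.2×10⁻⁶/K.
ΔT = 63.90 K. Constrained thermal stress σ = E·α·ΔT = 208.0×10³ MPa × 13.2×10⁻⁶ × 63.90 = 176 MPa (compressive).
Compare to σ_y = 1010 MPa: σ < σ_y, so it does not yield.

does not yield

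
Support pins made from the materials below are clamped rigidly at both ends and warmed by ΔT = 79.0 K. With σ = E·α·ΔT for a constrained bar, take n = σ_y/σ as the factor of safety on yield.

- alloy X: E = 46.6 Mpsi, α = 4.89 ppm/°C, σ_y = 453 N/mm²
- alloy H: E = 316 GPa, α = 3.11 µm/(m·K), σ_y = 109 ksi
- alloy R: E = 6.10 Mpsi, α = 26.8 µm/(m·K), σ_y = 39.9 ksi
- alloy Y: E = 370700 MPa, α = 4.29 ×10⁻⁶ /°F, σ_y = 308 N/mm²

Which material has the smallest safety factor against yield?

With everything in SI (GPa, ×10⁻⁶/K, MPa):
  alloy X: E = 321.3, α = 4.89, σ_y = 453.0 → σ = 124 MPa, n = 3.65
  alloy H: E = 316.0, α = 3.11, σ_y = 751.5 → σ = 77.6 MPa, n = 9.68
  alloy R: E = 42.06, α = 26.8, σ_y = 275.1 → σ = 89.0 MPa, n = 3.09
  alloy Y: E = 370.7, α = 7.72, σ_y = 308.0 → σ = 226 MPa, n = 1.36
Alloy Y has the lowest safety factor, n = 1.36.

alloy Y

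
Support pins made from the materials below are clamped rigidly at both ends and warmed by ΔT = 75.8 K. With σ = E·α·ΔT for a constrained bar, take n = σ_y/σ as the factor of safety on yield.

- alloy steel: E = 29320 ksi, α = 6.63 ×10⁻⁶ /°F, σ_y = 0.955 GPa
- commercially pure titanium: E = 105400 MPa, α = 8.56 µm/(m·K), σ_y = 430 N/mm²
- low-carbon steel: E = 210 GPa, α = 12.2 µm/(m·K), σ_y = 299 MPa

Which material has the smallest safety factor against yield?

Converting E to GPa, α to ×10⁻⁶/K, σ_y to MPa, then σ and n for each:
  alloy steel: E = 202.2, α = 11.9, σ_y = 955.0 → σ = 183 MPa, n = 5.22
  commercially pure titanium: E = 105.4, α = 8.56, σ_y = 430.0 → σ = 68.4 MPa, n = 6.29
  low-carbon steel: E = 210.0, α = 12.2, σ_y = 299.0 → σ = 194 MPa, n = 1.54
Smallest n: low-carbon steel with n = 1.54.

low-carbon steel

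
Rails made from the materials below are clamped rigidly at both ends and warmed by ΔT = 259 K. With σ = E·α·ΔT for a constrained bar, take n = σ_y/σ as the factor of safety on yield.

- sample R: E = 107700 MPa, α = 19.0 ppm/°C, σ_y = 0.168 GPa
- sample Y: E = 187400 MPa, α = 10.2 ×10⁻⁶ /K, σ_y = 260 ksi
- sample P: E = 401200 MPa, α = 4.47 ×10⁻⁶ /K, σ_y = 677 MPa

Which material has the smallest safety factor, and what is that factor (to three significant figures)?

In consistent units (E in GPa, α in ×10⁻⁶/K, σ_y in MPa):
  sample R: E = 107.7, α = 19.0, σ_y = 168.0 → σ = 530 MPa, n = 0.317
  sample Y: E = 187.4, α = 10.2, σ_y = 1793 → σ = 495 MPa, n = 3.62
  sample P: E = 401.2, α = 4.47, σ_y = 677.0 → σ = 464 MPa, n = 1.46
The minimum is sample R at n = 0.317.

sample R, n = 0.317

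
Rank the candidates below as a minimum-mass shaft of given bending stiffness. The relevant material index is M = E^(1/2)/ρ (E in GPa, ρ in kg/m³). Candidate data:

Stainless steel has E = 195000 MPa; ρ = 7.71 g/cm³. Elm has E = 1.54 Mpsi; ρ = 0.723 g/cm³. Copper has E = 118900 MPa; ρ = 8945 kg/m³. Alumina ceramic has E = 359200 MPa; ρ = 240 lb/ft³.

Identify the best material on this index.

alumina ceramic

In SI units:
  stainless steel: E = 195.0 GPa, ρ = 7710 kg/m³
  elm: E = 10.62 GPa, ρ = 723.0 kg/m³
  copper: E = 118.9 GPa, ρ = 8945 kg/m³
  alumina ceramic: E = 359.2 GPa, ρ = 3844 kg/m³
  alumina ceramic: M = 4.93×10⁻³
  elm: M = 4.51×10⁻³
  stainless steel: M = 1.81×10⁻³
  copper: M = 1.22×10⁻³
The maximum is for alumina ceramic.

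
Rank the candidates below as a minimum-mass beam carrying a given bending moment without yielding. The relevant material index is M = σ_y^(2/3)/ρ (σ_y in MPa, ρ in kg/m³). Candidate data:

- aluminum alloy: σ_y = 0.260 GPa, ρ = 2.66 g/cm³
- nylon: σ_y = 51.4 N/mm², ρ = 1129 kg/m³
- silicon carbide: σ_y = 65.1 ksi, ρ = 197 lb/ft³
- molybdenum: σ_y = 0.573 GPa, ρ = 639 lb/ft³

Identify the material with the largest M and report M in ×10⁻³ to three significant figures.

silicon carbide, M = 18.6×10⁻³

Normalizing units and computing the index:
  aluminum alloy: σ_y = 260.0 MPa, ρ = 2660 kg/m³
  nylon: σ_y = 51.40 MPa, ρ = 1129 kg/m³
  silicon carbide: σ_y = 448.8 MPa, ρ = 3156 kg/m³
  molybdenum: σ_y = 573.0 MPa, ρ = 10240 kg/m³
  silicon carbide: M = 18.6×10⁻³
  aluminum alloy: M = 15.3×10⁻³
  nylon: M = 12.2×10⁻³
  molybdenum: M = 6.74×10⁻³
Highest index: silicon carbide.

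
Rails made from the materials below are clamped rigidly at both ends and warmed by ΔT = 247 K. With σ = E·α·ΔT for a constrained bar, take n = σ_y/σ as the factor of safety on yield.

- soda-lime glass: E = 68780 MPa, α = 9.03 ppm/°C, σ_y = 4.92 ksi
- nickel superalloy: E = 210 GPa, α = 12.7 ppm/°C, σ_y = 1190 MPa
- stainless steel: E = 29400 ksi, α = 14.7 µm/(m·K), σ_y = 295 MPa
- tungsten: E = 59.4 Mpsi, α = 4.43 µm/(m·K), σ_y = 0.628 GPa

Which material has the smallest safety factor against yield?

soda-lime glass

Per material, after unit conversion:
  soda-lime glass: E = 68.78, α = 9.03, σ_y = 33.92 → σ = 153 MPa, n = 0.221
  nickel superalloy: E = 210.0, α = 12.7, σ_y = 1190 → σ = 659 MPa, n = 1.81
  stainless steel: E = 202.7, α = 14.7, σ_y = 295.0 → σ = 736 MPa, n = 0.401
  tungsten: E = 409.5, α = 4.43, σ_y = 628.0 → σ = 448 MPa, n = 1.40
The minimum is soda-lime glass at n = 0.221.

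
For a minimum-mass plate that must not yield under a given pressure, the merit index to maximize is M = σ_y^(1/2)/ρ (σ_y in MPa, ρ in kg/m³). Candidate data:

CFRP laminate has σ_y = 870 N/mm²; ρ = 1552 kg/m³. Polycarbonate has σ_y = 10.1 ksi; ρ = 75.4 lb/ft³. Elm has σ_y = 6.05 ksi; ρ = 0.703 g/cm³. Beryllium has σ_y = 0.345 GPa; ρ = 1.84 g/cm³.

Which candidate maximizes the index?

CFRP laminate

Convert each candidate to consistent units, then evaluate M:
  CFRP laminate: σ_y = 870.0 MPa, ρ = 1552 kg/m³
  polycarbonate: σ_y = 69.64 MPa, ρ = 1208 kg/m³
  elm: σ_y = 41.71 MPa, ρ = 703.0 kg/m³
  beryllium: σ_y = 345.0 MPa, ρ = 1840 kg/m³
  CFRP laminate: M = 19.0×10⁻³
  beryllium: M = 10.1×10⁻³
  elm: M = 9.19×10⁻³
  polycarbonate: M = 6.91×10⁻³
CFRP laminate ranks first.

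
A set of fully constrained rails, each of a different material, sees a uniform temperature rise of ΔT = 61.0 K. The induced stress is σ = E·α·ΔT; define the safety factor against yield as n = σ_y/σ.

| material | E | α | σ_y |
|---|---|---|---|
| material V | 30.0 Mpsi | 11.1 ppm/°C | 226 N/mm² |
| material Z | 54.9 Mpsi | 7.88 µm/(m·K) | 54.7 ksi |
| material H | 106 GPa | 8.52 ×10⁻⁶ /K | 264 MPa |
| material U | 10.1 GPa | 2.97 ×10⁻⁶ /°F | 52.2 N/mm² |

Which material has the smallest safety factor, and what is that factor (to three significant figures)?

material V, n = 1.61

Per material, after unit conversion:
  material V: E = 206.8, α = 11.1, σ_y = 226.0 → σ = 140 MPa, n = 1.61
  material Z: E = 378.5, α = 7.88, σ_y = 377.1 → σ = 182 MPa, n = 2.07
  material H: E = 106.0, α = 8.52, σ_y = 264.0 → σ = 55.1 MPa, n = 4.79
  material U: E = 10.10, α = 5.35, σ_y = 52.20 → σ = 3.29 MPa, n = 15.8
Smallest n: material V with n = 1.61.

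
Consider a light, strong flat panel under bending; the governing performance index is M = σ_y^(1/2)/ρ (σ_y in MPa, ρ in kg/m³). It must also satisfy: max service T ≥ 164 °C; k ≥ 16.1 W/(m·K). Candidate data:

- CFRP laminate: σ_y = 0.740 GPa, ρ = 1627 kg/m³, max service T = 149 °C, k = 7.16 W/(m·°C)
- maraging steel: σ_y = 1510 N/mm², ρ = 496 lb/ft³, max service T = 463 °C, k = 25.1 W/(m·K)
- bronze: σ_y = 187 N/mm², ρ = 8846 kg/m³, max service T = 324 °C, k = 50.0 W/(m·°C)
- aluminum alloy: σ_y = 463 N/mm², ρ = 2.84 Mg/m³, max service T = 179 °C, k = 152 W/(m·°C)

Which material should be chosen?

Screen on constraints: max service T ≥ 164 °C; k ≥ 16.1 W/(m·K). Survivors: maraging steel, bronze, aluminum alloy.
Normalizing units and computing the index:
  maraging steel: σ_y = 1510 MPa, ρ = 7945 kg/m³
  bronze: σ_y = 187.0 MPa, ρ = 8846 kg/m³
  aluminum alloy: σ_y = 463.0 MPa, ρ = 2840 kg/m³
  aluminum alloy: M = 7.58×10⁻³
  maraging steel: M = 4.89×10⁻³
  bronze: M = 1.55×10⁻³
Highest index: aluminum alloy.

aluminum alloy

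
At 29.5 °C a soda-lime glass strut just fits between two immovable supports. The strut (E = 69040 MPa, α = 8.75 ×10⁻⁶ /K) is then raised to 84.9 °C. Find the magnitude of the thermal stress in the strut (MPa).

33.5 MPa

E = 69040 MPa = 69.04 GPa.
ΔT = 55.40 K. Constrained thermal stress σ = E·α·ΔT = 69.04×10³ MPa × 8.75×10⁻⁶ × 55.40 = 33.5 MPa (compressive).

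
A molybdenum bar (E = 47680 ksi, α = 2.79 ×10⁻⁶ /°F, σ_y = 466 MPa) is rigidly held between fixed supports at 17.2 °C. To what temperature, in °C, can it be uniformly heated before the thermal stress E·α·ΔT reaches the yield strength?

E = 47680 ksi = 328.7 GPa.
α = 2.79×10⁻⁶/°F × 9/5 = 5.02×10⁻⁶/K.
E·α·ΔT = 466.0 MPa ⇒ ΔT = 466.0 / (328.7×10³ × 5.02×10⁻⁶) = 282.3 K.
T = 17.2 + 282.3 = 299.5 °C.

299 °C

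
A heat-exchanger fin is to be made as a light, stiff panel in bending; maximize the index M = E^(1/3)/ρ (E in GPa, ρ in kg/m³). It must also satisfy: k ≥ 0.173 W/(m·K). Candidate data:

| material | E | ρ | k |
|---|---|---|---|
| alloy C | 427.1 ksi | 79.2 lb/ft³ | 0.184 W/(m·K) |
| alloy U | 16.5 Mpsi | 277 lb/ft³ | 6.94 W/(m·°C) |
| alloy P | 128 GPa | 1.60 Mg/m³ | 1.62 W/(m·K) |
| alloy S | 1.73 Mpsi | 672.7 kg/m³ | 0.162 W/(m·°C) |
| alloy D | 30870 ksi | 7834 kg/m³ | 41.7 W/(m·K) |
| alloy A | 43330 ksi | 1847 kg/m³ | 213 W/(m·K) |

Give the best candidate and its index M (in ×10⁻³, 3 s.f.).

Screen on constraints: k ≥ 0.173 W/(m·K). Survivors: alloy C, alloy U, alloy P, alloy D, alloy A.
Convert each candidate to consistent units, then evaluate M:
  alloy C: E = 2.945 GPa, ρ = 1269 kg/m³
  alloy U: E = 113.8 GPa, ρ = 4437 kg/m³
  alloy P: E = 128.0 GPa, ρ = 1600 kg/m³
  alloy D: E = 212.8 GPa, ρ = 7834 kg/m³
  alloy A: E = 298.7 GPa, ρ = 1847 kg/m³
  alloy A: M = 3.62×10⁻³
  alloy P: M = 3.15×10⁻³
  alloy C: M = 1.13×10⁻³
  alloy U: M = 1.09×10⁻³
  alloy D: M = 0.762×10⁻³
The maximum is for alloy A.

alloy A, M = 3.62×10⁻³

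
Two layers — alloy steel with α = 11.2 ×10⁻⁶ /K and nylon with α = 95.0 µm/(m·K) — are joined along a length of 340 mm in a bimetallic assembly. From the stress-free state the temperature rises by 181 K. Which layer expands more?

α(alloy steel) = 11.2×10⁻⁶/K vs α(nylon) = 95.0×10⁻⁶/K.
Higher α expands more for the same ΔT: nylon.

nylon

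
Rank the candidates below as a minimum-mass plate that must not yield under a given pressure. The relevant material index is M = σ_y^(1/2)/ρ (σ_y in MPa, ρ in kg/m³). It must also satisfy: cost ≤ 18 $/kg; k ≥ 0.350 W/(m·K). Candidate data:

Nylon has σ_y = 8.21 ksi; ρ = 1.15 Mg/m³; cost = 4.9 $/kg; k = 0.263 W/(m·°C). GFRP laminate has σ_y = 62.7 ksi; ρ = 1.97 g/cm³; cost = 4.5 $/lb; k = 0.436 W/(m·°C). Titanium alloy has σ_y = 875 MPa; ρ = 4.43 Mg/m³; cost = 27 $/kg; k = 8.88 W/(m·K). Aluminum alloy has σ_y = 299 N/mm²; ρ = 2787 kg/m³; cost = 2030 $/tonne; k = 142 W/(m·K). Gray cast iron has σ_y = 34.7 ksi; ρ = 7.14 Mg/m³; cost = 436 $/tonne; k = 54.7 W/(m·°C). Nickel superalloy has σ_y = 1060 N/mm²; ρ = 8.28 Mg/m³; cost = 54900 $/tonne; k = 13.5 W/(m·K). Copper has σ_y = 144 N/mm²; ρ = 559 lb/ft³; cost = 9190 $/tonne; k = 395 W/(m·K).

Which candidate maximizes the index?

Screen on constraints: cost ≤ 18 $/kg; k ≥ 0.350 W/(m·K). Survivors: GFRP laminate, aluminum alloy, gray cast iron, copper.
Convert each candidate to consistent units, then evaluate M:
  GFRP laminate: σ_y = 432.3 MPa, ρ = 1970 kg/m³
  aluminum alloy: σ_y = 299.0 MPa, ρ = 2787 kg/m³
  gray cast iron: σ_y = 239.2 MPa, ρ = 7140 kg/m³
  copper: σ_y = 144.0 MPa, ρ = 8954 kg/m³
  GFRP laminate: M = 10.6×10⁻³
  aluminum alloy: M = 6.20×10⁻³
  gray cast iron: M = 2.17×10⁻³
  copper: M = 1.34×10⁻³
GFRP laminate has the largest M.

GFRP laminate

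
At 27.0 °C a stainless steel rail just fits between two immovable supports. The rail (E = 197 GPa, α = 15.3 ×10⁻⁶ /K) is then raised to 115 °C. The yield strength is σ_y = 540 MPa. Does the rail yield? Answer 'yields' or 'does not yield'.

does not yield

ΔT = 88.00 K. Constrained thermal stress σ = E·α·ΔT = 197.0×10³ MPa × 15.3×10⁻⁶ × 88.00 = 265 MPa (compressive).
Compare to σ_y = 540 MPa: σ < σ_y, so it does not yield.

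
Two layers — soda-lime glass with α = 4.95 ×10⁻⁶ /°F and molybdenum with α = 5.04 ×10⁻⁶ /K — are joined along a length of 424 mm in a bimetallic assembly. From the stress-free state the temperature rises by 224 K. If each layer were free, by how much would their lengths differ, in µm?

soda-lime glass: α = 4.95×10⁻⁶/°F × 9/5 = 8.91×10⁻⁶/K.
Δα = |8.91 − 5.04|×10⁻⁶/K = 3.87×10⁻⁶/K.
ΔL_mismatch = Δα·L·ΔT = 3.87×10⁻⁶ × 424.0 mm × 224.0 K = 368 µm.

368 µm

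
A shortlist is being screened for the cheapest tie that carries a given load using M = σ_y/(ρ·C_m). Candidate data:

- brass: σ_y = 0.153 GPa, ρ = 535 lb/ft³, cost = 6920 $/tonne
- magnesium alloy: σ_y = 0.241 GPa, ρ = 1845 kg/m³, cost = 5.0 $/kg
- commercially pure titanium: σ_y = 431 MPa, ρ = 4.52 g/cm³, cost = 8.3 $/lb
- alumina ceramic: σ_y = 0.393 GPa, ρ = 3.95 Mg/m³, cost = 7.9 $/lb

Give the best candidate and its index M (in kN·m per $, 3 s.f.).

After converting to SI:
  brass: σ_y = 153.0 MPa, ρ = 8570 kg/m³, cost = 6.920 $/kg
  magnesium alloy: σ_y = 241.0 MPa, ρ = 1845 kg/m³, cost = 5.000 $/kg
  commercially pure titanium: σ_y = 431.0 MPa, ρ = 4520 kg/m³, cost = 18.30 $/kg
  alumina ceramic: σ_y = 393.0 MPa, ρ = 3950 kg/m³, cost = 17.42 $/kg
  magnesium alloy: M = 26.1 kN·m per $
  alumina ceramic: M = 5.71 kN·m per $
  commercially pure titanium: M = 5.21 kN·m per $
  brass: M = 2.58 kN·m per $
Highest index: magnesium alloy.

magnesium alloy, M = 26.1 kN·m per $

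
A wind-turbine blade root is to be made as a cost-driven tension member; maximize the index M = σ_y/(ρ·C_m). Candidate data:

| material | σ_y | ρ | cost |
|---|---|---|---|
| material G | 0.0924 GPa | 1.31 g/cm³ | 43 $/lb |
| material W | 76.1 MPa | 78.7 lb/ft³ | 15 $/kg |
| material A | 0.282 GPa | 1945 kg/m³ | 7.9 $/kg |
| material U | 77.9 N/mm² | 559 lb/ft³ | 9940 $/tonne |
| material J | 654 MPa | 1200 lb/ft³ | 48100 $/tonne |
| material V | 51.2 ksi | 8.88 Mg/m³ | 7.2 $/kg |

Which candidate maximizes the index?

material A

In SI units:
  material G: σ_y = 92.40 MPa, ρ = 1310 kg/m³, cost = 94.80 $/kg
  material W: σ_y = 76.10 MPa, ρ = 1261 kg/m³, cost = 15.00 $/kg
  material A: σ_y = 282.0 MPa, ρ = 1945 kg/m³, cost = 7.900 $/kg
  material U: σ_y = 77.90 MPa, ρ = 8954 kg/m³, cost = 9.940 $/kg
  material J: σ_y = 654.0 MPa, ρ = 19220 kg/m³, cost = 48.10 $/kg
  material V: σ_y = 353.0 MPa, ρ = 8880 kg/m³, cost = 7.200 $/kg
  material A: M = 18.4 kN·m per $
  material V: M = 5.52 kN·m per $
  material W: M = 4.02 kN·m per $
  material U: M = 0.875 kN·m per $
  material G: M = 0.744 kN·m per $
  material J: M = 0.707 kN·m per $
Highest index: material A.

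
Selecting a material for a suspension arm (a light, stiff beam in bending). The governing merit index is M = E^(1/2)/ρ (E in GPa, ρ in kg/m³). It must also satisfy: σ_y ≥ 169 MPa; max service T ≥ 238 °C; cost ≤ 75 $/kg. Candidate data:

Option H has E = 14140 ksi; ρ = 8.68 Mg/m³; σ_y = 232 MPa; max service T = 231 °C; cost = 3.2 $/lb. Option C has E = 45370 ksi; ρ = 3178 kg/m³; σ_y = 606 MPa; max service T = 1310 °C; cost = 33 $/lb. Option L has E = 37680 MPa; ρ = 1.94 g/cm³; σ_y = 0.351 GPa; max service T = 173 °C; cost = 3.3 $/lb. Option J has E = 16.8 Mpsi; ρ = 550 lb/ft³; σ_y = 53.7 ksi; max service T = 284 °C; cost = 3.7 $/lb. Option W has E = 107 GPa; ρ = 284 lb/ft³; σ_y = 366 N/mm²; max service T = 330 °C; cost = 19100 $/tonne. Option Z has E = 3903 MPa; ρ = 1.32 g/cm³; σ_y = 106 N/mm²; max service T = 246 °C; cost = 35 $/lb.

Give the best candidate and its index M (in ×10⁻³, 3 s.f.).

option C, M = 5.57×10⁻³

Screen on constraints: σ_y ≥ 169 MPa; max service T ≥ 238 °C; cost ≤ 75 $/kg. Survivors: option C, option J, option W.
Putting every candidate on a common basis:
  option C: E = 312.8 GPa, ρ = 3178 kg/m³
  option J: E = 115.8 GPa, ρ = 8810 kg/m³
  option W: E = 107.0 GPa, ρ = 4549 kg/m³
  option C: M = 5.57×10⁻³
  option W: M = 2.27×10⁻³
  option J: M = 1.22×10⁻³
Highest index: option C.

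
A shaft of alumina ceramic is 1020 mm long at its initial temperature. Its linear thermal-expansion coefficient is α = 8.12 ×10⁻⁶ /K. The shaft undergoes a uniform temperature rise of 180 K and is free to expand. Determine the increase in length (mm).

1.49 mm

ΔL = α·L₀·ΔT = 8.12×10⁻⁶ × 1020 mm × 180.0 K = 1.49 mm.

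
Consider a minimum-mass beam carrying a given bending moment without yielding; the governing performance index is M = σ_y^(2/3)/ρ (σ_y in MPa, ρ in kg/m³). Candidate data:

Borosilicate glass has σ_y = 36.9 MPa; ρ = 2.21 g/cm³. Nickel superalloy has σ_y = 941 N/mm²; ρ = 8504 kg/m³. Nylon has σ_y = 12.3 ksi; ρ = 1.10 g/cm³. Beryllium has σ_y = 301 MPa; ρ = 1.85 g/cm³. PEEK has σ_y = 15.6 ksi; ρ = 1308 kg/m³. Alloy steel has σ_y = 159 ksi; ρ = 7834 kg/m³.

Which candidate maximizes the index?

Putting every candidate on a common basis:
  borosilicate glass: σ_y = 36.90 MPa, ρ = 2210 kg/m³
  nickel superalloy: σ_y = 941.0 MPa, ρ = 8504 kg/m³
  nylon: σ_y = 84.81 MPa, ρ = 1100 kg/m³
  beryllium: σ_y = 301.0 MPa, ρ = 1850 kg/m³
  PEEK: σ_y = 107.6 MPa, ρ = 1308 kg/m³
  alloy steel: σ_y = 1096 MPa, ρ = 7834 kg/m³
  beryllium: M = 24.3×10⁻³
  nylon: M = 17.5×10⁻³
  PEEK: M = 17.3×10⁻³
  alloy steel: M = 13.6×10⁻³
  nickel superalloy: M = 11.3×10⁻³
  borosilicate glass: M = 5.02×10⁻³
Highest index: beryllium.

beryllium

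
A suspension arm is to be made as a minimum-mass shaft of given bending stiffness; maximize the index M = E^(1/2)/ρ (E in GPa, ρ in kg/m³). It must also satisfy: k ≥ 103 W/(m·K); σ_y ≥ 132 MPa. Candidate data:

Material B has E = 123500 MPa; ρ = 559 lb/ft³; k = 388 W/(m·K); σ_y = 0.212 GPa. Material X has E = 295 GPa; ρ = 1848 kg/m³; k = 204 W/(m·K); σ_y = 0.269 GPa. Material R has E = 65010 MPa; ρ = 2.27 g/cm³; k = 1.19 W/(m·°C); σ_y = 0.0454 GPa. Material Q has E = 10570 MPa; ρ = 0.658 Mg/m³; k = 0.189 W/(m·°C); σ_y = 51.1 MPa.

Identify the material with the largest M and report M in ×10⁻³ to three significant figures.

Screen on constraints: k ≥ 103 W/(m·K); σ_y ≥ 132 MPa. Survivors: material B, material X.
Convert each candidate to consistent units, then evaluate M:
  material B: E = 123.5 GPa, ρ = 8954 kg/m³
  material X: E = 295.0 GPa, ρ = 1848 kg/m³
  material X: M = 9.29×10⁻³
  material B: M = 1.24×10⁻³
Highest index: material X.

material X, M = 9.29×10⁻³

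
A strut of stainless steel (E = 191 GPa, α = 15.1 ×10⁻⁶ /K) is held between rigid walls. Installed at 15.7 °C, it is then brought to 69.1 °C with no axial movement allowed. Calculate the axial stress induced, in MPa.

ΔT = 53.40 K. Constrained thermal stress σ = E·α·ΔT = 191.0×10³ MPa × 15.1×10⁻⁶ × 53.40 = 154 MPa (compressive).

154 MPa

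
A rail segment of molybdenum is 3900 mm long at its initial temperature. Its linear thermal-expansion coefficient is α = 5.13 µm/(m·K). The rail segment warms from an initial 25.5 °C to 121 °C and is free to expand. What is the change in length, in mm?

ΔT = 121 − 25.5 = 95.50 K.
ΔL = α·L₀·ΔT = 5.13×10⁻⁶ × 3900 mm × 95.50 K = 1.91 mm.

1.91 mm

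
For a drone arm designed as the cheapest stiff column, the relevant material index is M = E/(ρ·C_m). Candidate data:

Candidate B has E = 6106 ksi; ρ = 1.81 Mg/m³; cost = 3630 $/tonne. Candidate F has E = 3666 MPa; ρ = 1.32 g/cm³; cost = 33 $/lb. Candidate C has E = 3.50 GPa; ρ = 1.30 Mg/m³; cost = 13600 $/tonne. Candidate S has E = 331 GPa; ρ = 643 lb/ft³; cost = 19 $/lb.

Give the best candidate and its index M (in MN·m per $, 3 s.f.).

candidate B, M = 6.41 MN·m per $

Normalizing units and computing the index:
  candidate B: E = 42.10 GPa, ρ = 1810 kg/m³, cost = 3.630 $/kg
  candidate F: E = 3.666 GPa, ρ = 1320 kg/m³, cost = 72.75 $/kg
  candidate C: E = 3.500 GPa, ρ = 1300 kg/m³, cost = 13.60 $/kg
  candidate S: E = 331.0 GPa, ρ = 10300 kg/m³, cost = 41.89 $/kg
  candidate B: M = 6.41 MN·m per $
  candidate S: M = 0.767 MN·m per $
  candidate C: M = 0.198 MN·m per $
  candidate F: M = 0.0382 MN·m per $
Candidate B has the largest M.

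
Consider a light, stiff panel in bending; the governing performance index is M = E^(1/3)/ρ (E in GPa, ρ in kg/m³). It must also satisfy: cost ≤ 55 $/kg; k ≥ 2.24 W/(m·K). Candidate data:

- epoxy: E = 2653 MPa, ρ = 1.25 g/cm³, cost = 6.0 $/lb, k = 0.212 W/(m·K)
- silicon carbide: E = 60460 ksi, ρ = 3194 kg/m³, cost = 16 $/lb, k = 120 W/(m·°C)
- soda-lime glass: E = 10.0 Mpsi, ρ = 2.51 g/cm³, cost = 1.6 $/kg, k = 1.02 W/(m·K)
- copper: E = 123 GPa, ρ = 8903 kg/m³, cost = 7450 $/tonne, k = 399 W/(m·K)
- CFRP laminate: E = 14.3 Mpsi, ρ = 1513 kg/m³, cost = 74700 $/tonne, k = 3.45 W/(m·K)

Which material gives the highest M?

Screen on constraints: cost ≤ 55 $/kg; k ≥ 2.24 W/(m·K). Survivors: silicon carbide, copper.
Convert each candidate to consistent units, then evaluate M:
  silicon carbide: E = 416.9 GPa, ρ = 3194 kg/m³
  copper: E = 123.0 GPa, ρ = 8903 kg/m³
  silicon carbide: M = 2.34×10⁻³
  copper: M = 0.559×10⁻³
Highest index: silicon carbide.

silicon carbide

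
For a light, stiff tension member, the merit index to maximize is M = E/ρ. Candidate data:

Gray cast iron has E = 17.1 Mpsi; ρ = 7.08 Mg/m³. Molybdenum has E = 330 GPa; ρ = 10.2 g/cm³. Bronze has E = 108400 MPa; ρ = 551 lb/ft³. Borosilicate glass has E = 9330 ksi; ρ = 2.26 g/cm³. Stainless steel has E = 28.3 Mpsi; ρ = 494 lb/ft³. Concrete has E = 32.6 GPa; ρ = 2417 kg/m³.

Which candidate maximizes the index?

molybdenum

Normalizing units and computing the index:
  gray cast iron: E = 117.9 GPa, ρ = 7080 kg/m³
  molybdenum: E = 330.0 GPa, ρ = 10200 kg/m³
  bronze: E = 108.4 GPa, ρ = 8826 kg/m³
  borosilicate glass: E = 64.33 GPa, ρ = 2260 kg/m³
  stainless steel: E = 195.1 GPa, ρ = 7913 kg/m³
  concrete: E = 32.60 GPa, ρ = 2417 kg/m³
  molybdenum: M = 32.4 MN·m/kg
  borosilicate glass: M = 28.5 MN·m/kg
  stainless steel: M = 24.7 MN·m/kg
  gray cast iron: M = 16.7 MN·m/kg
  concrete: M = 13.5 MN·m/kg
  bronze: M = 12.3 MN·m/kg
Molybdenum has the largest M.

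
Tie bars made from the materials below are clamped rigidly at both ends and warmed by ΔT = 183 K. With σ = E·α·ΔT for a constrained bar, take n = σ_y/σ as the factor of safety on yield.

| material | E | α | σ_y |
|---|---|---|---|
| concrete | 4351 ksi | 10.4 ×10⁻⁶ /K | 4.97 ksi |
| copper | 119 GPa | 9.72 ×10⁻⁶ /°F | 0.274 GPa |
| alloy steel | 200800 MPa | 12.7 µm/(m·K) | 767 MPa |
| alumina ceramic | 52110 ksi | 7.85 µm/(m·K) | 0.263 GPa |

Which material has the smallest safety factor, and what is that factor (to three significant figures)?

alumina ceramic, n = 0.510

In consistent units (E in GPa, α in ×10⁻⁶/K, σ_y in MPa):
  concrete: E = 30.00, α = 10.4, σ_y = 34.27 → σ = 57.1 MPa, n = 0.600
  copper: E = 119.0, α = 17.5, σ_y = 274.0 → σ = 381 MPa, n = 0.719
  alloy steel: E = 200.8, α = 12.7, σ_y = 767.0 → σ = 467 MPa, n = 1.64
  alumina ceramic: E = 359.3, α = 7.85, σ_y = 263.0 → σ = 516 MPa, n = 0.510
The minimum is alumina ceramic at n = 0.510.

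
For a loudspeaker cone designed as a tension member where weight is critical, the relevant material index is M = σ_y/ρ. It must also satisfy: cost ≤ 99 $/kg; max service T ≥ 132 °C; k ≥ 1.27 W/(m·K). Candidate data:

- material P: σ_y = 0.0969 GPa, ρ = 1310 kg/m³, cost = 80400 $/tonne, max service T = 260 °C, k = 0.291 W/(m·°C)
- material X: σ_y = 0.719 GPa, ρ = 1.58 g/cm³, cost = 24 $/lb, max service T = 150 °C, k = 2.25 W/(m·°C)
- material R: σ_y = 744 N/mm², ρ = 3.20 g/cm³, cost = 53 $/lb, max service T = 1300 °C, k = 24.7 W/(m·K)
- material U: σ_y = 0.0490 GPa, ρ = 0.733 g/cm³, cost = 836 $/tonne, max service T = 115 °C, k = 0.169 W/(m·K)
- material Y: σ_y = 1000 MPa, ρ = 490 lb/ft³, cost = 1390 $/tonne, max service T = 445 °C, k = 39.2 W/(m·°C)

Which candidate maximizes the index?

Screen on constraints: cost ≤ 99 $/kg; max service T ≥ 132 °C; k ≥ 1.27 W/(m·K). Survivors: material X, material Y.
After converting to SI:
  material X: σ_y = 719.0 MPa, ρ = 1580 kg/m³
  material Y: σ_y = 1000 MPa, ρ = 7849 kg/m³
  material X: M = 455 kN·m/kg
  material Y: M = 127 kN·m/kg
Material X has the largest M.

material X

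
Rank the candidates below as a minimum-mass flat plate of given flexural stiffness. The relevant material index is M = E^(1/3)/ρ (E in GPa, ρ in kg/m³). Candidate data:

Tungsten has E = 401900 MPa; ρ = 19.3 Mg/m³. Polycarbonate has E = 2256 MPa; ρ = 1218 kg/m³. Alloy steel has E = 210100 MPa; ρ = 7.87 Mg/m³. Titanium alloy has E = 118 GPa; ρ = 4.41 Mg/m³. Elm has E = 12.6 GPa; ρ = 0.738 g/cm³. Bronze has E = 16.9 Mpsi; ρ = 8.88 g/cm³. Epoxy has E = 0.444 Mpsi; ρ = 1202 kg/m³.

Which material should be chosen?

elm

Putting every candidate on a common basis:
  tungsten: E = 401.9 GPa, ρ = 19300 kg/m³
  polycarbonate: E = 2.256 GPa, ρ = 1218 kg/m³
  alloy steel: E = 210.1 GPa, ρ = 7870 kg/m³
  titanium alloy: E = 118.0 GPa, ρ = 4410 kg/m³
  elm: E = 12.60 GPa, ρ = 738.0 kg/m³
  bronze: E = 116.5 GPa, ρ = 8880 kg/m³
  epoxy: E = 3.061 GPa, ρ = 1202 kg/m³
  elm: M = 3.15×10⁻³
  epoxy: M = 1.21×10⁻³
  titanium alloy: M = 1.11×10⁻³
  polycarbonate: M = 1.08×10⁻³
  alloy steel: M = 0.755×10⁻³
  bronze: M = 0.550×10⁻³
  tungsten: M = 0.382×10⁻³
The maximum is for elm.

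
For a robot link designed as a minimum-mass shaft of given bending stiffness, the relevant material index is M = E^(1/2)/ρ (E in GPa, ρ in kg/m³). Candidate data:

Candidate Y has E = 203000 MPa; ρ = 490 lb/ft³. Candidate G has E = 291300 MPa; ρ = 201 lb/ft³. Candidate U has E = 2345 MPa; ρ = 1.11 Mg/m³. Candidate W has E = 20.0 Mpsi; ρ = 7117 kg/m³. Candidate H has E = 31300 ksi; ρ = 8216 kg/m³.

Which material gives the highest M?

candidate G

In SI units:
  candidate Y: E = 203.0 GPa, ρ = 7849 kg/m³
  candidate G: E = 291.3 GPa, ρ = 3220 kg/m³
  candidate U: E = 2.345 GPa, ρ = 1110 kg/m³
  candidate W: E = 137.9 GPa, ρ = 7117 kg/m³
  candidate H: E = 215.8 GPa, ρ = 8216 kg/m³
  candidate G: M = 5.30×10⁻³
  candidate Y: M = 1.82×10⁻³
  candidate H: M = 1.79×10⁻³
  candidate W: M = 1.65×10⁻³
  candidate U: M = 1.38×10⁻³
The maximum is for candidate G.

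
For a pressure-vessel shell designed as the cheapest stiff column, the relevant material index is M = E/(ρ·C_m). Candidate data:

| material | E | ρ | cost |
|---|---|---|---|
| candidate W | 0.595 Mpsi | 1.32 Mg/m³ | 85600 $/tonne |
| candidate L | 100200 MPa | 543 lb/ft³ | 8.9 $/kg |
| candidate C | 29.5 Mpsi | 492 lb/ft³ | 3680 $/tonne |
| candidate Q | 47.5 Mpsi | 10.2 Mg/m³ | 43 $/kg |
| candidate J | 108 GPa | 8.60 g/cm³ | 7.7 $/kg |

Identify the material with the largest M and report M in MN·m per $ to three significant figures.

candidate C, M = 7.01 MN·m per $

Putting every candidate on a common basis:
  candidate W: E = 4.102 GPa, ρ = 1320 kg/m³, cost = 85.60 $/kg
  candidate L: E = 100.2 GPa, ρ = 8698 kg/m³, cost = 8.900 $/kg
  candidate C: E = 203.4 GPa, ρ = 7881 kg/m³, cost = 3.680 $/kg
  candidate Q: E = 327.5 GPa, ρ = 10200 kg/m³, cost = 43.00 $/kg
  candidate J: E = 108.0 GPa, ρ = 8600 kg/m³, cost = 7.700 $/kg
  candidate C: M = 7.01 MN·m per $
  candidate J: M = 1.63 MN·m per $
  candidate L: M = 1.29 MN·m per $
  candidate Q: M = 0.747 MN·m per $
  candidate W: M = 0.0363 MN·m per $
Candidate C has the largest M.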